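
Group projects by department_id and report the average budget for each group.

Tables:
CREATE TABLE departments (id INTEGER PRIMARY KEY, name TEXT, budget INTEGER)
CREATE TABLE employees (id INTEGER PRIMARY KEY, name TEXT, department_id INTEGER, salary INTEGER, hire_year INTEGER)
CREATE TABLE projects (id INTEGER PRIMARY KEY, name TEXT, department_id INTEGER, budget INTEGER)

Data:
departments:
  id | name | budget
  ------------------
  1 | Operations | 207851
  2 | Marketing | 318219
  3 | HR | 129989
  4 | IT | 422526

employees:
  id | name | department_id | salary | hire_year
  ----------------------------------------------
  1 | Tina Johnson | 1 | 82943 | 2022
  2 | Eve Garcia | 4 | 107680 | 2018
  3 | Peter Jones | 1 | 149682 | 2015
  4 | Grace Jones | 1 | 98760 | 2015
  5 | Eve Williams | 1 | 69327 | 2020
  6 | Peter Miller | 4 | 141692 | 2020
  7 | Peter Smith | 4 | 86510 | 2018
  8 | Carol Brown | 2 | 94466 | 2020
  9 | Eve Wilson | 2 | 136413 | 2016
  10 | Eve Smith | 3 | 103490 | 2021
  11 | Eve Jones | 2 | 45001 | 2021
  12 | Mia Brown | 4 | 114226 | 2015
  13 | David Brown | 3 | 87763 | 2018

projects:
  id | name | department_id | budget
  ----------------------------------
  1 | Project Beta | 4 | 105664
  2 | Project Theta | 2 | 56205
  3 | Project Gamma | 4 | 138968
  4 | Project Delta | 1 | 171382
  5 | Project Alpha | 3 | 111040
SELECT department_id, AVG(budget) AS avg_budget FROM projects GROUP BY department_id

Execution result:
department_id | avg_budget
1 | 171382.00
2 | 56205.00
3 | 111040.00
4 | 122316.00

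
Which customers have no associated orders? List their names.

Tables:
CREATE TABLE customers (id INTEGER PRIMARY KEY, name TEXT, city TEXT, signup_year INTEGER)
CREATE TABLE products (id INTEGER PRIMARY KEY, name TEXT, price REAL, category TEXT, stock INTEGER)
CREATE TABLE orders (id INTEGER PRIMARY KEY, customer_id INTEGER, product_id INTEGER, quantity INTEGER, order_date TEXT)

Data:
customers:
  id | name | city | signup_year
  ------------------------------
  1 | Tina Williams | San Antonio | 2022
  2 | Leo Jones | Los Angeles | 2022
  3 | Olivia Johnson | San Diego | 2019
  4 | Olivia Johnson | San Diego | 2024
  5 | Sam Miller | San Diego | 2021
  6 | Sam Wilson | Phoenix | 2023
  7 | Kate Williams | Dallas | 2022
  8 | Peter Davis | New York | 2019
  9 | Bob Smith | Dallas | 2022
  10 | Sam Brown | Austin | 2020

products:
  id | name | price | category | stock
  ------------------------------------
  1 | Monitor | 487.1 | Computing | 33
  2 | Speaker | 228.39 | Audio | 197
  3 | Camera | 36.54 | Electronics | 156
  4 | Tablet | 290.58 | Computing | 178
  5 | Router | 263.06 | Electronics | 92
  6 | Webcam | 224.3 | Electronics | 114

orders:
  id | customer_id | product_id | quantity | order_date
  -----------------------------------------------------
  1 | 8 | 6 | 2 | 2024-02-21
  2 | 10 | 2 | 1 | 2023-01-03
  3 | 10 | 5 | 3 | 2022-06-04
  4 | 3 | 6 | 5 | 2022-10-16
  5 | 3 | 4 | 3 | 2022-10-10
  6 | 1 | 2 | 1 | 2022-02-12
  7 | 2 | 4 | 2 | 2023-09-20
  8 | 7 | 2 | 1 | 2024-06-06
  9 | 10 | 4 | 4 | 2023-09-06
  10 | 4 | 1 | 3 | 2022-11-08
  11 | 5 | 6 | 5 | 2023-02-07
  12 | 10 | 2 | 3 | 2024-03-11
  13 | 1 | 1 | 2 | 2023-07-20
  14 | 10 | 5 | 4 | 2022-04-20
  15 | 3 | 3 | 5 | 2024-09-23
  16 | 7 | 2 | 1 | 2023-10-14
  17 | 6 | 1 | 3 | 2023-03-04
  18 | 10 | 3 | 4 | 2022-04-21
SELECT p.name FROM customers p LEFT JOIN orders c ON c.customer_id = p.id WHERE c.id IS NULL

Execution result:
Bob Smith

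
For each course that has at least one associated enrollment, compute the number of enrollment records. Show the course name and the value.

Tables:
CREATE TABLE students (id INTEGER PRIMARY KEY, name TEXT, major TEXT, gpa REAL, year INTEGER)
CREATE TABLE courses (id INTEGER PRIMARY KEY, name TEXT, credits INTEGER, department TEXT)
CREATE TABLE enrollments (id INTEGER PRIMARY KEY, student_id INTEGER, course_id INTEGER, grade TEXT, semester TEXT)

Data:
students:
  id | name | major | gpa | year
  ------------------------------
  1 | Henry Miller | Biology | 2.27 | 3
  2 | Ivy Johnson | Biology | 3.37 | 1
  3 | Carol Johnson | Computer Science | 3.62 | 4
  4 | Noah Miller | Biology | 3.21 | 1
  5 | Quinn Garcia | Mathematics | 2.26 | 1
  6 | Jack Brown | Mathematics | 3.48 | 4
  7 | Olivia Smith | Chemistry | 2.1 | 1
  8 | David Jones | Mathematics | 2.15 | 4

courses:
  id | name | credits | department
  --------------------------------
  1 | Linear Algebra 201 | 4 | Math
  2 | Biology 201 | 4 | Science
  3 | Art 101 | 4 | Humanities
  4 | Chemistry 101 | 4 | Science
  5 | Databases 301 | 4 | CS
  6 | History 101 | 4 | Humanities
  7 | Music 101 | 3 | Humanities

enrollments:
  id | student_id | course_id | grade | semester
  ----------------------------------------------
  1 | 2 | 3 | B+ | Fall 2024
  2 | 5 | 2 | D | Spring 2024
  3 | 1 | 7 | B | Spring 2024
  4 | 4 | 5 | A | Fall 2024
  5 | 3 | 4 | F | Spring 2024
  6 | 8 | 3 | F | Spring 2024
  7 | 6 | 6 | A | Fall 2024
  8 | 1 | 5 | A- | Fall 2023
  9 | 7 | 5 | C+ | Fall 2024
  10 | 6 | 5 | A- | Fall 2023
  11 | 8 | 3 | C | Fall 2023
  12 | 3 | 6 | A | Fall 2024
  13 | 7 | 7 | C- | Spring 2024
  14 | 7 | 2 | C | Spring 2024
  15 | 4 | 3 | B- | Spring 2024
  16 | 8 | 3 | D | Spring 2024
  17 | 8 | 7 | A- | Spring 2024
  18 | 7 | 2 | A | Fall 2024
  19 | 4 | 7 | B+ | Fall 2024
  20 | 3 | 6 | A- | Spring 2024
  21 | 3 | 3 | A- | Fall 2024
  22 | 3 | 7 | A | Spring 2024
SELECT p.name, COUNT(*) AS n FROM enrollments c JOIN courses p ON c.course_id = p.id GROUP BY p.id, p.name

Execution result:
name | n
Biology 201 | 3
Art 101 | 6
Chemistry 101 | 1
Databases 301 | 4
History 101 | 3
Music 101 | 5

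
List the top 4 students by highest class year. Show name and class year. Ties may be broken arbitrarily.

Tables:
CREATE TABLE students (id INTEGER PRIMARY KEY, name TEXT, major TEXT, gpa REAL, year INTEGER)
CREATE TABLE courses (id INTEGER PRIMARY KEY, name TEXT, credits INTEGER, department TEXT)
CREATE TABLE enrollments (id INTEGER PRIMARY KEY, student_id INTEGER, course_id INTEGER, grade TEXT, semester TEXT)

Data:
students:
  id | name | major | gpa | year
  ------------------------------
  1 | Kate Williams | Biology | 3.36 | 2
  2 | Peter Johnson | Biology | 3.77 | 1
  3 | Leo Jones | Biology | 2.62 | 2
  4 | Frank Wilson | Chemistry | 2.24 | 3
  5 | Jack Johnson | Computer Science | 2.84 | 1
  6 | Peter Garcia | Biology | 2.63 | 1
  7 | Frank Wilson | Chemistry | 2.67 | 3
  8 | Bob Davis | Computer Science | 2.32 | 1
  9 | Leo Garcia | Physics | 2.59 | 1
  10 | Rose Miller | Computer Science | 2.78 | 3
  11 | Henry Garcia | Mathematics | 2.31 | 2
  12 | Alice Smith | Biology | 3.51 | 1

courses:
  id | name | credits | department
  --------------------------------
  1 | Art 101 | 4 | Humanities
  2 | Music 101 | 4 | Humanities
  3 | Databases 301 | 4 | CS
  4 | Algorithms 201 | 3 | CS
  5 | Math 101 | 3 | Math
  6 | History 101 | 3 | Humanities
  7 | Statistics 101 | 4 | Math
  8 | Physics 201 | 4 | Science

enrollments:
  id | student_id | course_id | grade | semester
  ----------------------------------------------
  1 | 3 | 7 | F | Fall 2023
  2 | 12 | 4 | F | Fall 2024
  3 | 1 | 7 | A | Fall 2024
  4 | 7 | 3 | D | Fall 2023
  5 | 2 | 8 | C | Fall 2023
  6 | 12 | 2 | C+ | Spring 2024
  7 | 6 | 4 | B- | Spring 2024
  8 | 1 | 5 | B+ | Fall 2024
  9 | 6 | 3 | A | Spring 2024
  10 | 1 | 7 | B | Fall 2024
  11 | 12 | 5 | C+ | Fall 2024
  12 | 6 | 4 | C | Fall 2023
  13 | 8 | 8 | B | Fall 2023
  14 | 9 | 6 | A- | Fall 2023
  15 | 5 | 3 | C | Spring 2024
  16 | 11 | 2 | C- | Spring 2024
SELECT name, year FROM students ORDER BY year DESC LIMIT 4

Execution result:
name | year
Frank Wilson | 3
Frank Wilson | 3
Rose Miller | 3
Kate Williams | 2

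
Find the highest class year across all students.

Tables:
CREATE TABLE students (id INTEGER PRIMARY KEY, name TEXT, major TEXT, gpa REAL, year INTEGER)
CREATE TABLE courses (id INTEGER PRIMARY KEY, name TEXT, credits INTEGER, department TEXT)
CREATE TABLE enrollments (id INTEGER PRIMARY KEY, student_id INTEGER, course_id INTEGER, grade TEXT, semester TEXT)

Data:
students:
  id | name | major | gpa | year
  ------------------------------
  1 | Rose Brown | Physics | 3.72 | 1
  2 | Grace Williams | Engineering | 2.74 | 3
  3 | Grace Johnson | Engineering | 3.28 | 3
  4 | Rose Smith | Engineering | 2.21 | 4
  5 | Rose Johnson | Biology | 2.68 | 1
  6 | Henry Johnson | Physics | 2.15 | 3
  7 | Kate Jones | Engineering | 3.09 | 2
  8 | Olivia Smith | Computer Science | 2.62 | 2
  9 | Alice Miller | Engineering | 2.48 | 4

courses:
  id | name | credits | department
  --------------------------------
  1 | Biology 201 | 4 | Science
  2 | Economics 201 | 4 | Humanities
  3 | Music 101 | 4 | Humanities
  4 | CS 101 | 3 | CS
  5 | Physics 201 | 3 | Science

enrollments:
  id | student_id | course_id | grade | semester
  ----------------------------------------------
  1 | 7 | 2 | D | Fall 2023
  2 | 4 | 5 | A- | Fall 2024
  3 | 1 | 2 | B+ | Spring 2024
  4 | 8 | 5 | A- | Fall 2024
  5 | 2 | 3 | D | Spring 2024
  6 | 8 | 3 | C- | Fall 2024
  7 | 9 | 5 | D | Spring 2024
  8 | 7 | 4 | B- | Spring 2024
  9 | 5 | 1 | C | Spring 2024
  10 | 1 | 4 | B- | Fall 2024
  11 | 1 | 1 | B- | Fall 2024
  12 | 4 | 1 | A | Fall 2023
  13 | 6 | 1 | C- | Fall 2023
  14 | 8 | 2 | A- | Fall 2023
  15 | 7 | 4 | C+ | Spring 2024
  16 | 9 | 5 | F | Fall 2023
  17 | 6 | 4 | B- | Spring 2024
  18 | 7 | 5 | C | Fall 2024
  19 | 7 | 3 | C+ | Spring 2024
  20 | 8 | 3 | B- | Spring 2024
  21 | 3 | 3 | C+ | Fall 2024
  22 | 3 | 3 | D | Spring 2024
SELECT MAX(year) FROM students

Execution result:
4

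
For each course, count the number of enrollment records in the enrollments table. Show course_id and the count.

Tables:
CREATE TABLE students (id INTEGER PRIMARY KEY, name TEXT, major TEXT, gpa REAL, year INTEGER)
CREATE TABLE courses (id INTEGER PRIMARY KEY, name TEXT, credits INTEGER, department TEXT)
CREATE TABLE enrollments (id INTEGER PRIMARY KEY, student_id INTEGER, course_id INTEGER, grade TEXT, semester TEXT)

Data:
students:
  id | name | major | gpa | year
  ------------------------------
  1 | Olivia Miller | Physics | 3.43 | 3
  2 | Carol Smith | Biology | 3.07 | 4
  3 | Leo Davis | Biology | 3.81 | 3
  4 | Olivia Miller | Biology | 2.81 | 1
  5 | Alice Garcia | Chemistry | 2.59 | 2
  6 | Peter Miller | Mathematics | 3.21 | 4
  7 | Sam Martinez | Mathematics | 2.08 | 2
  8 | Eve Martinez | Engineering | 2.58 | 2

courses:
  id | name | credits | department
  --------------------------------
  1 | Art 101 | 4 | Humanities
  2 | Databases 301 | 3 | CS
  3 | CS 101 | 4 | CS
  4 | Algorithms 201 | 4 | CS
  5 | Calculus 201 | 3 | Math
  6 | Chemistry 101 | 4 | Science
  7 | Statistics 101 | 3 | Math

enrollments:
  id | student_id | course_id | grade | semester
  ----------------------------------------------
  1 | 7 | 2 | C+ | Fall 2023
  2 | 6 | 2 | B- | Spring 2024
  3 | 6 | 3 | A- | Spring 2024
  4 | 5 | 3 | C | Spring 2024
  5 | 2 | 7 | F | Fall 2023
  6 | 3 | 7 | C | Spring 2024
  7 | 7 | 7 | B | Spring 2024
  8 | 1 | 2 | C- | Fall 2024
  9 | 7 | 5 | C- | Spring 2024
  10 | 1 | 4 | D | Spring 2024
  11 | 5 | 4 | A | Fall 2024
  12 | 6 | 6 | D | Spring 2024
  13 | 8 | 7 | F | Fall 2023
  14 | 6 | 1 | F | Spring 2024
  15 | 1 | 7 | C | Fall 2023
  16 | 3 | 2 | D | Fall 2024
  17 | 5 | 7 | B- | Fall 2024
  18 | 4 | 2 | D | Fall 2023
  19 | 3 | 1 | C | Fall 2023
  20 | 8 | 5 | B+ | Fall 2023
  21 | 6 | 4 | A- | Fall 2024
SELECT course_id, COUNT(*) AS enrollment_count FROM enrollments GROUP BY course_id

Execution result:
course_id | enrollment_count
1 | 2
2 | 5
3 | 2
4 | 3
5 | 2
6 | 1
7 | 6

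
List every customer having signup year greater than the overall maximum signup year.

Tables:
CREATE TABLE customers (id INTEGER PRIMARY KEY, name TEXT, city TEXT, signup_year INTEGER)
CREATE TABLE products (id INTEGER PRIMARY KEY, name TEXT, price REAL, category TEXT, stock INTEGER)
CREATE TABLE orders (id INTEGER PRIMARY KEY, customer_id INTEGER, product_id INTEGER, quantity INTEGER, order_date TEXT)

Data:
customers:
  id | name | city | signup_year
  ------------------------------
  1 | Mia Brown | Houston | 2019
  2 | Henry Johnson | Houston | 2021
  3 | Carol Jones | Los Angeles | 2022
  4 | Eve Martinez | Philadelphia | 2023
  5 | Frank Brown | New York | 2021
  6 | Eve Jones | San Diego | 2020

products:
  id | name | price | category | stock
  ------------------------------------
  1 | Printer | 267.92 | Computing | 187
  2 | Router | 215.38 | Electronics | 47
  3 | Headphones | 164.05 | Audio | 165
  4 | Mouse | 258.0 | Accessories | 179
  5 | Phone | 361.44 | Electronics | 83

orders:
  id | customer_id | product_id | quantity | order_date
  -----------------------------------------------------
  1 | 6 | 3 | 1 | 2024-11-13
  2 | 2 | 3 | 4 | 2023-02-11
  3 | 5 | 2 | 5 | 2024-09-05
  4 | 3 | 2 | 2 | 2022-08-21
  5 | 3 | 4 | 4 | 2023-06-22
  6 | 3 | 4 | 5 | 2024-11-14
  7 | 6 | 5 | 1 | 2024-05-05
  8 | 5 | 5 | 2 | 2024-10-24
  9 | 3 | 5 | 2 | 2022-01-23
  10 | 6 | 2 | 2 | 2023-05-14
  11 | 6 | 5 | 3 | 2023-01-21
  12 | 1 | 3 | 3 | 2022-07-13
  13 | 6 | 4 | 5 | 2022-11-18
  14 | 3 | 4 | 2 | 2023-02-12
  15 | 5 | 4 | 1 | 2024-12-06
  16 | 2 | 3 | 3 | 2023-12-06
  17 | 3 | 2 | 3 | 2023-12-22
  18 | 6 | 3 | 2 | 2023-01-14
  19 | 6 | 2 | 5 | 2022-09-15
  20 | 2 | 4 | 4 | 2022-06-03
SELECT name, signup_year FROM customers WHERE signup_year > (SELECT MAX(signup_year) FROM customers)

Execution result:
(no rows)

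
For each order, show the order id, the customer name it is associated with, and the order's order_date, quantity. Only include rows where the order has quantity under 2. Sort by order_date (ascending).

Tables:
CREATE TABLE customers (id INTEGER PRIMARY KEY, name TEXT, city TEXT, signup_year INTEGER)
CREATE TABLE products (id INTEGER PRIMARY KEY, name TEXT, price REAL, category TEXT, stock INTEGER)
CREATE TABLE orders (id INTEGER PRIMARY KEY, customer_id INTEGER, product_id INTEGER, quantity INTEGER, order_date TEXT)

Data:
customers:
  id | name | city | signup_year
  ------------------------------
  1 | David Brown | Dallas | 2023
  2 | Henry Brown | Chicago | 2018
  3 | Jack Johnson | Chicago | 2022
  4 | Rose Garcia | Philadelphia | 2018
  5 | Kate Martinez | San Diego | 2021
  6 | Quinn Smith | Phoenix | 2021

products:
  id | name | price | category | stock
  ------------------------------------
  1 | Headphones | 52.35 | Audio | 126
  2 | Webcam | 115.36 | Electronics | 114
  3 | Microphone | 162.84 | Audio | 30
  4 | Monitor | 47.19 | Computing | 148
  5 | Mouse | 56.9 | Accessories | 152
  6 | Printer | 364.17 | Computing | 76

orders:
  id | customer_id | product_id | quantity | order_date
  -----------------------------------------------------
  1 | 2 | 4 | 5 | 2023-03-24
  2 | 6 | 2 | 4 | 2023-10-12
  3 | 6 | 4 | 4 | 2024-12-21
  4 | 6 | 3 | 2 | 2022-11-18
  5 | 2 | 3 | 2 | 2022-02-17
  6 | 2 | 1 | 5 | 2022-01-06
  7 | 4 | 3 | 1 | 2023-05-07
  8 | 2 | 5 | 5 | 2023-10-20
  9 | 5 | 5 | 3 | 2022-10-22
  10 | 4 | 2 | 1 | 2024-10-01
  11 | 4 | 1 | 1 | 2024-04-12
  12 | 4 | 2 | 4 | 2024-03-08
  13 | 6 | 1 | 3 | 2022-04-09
SELECT c.id, p.name AS customer, c.order_date, c.quantity FROM orders c JOIN customers p ON c.customer_id = p.id WHERE c.quantity < 2 ORDER BY c.order_date ASC

Execution result:
id | customer | order_date | quantity
7 | Rose Garcia | 2023-05-07 | 1
11 | Rose Garcia | 2024-04-12 | 1
10 | Rose Garcia | 2024-10-01 | 1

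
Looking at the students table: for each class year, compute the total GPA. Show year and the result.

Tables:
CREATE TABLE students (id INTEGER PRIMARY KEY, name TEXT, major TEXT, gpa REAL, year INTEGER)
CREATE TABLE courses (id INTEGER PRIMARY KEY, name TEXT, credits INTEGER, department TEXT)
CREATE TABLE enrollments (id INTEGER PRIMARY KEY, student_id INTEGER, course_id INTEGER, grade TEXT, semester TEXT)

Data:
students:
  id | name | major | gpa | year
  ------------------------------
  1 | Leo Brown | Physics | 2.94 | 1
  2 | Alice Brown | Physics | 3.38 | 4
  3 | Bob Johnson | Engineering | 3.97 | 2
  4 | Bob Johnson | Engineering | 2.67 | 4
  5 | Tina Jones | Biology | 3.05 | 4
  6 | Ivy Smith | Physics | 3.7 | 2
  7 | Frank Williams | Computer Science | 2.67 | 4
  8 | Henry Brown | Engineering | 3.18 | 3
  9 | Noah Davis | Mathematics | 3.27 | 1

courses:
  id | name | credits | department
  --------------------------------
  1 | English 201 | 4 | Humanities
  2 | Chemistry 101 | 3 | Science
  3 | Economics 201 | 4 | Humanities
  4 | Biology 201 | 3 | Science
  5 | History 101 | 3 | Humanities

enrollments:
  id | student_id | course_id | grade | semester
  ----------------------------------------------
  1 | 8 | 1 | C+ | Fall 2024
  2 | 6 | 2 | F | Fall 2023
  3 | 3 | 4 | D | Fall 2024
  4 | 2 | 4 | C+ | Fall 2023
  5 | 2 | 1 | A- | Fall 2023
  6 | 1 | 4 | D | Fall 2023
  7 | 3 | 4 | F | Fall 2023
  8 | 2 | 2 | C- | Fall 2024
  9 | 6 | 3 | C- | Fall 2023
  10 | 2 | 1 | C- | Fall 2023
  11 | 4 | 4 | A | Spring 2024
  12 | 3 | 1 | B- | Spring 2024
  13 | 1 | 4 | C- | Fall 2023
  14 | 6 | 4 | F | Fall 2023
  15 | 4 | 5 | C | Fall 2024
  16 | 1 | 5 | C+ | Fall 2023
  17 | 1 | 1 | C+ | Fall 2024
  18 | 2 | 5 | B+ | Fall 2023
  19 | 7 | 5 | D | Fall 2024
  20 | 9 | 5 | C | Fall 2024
SELECT year, SUM(gpa) AS sum_gpa FROM students GROUP BY year

Execution result:
year | sum_gpa
1 | 6.21
2 | 7.67
3 | 3.18
4 | 11.77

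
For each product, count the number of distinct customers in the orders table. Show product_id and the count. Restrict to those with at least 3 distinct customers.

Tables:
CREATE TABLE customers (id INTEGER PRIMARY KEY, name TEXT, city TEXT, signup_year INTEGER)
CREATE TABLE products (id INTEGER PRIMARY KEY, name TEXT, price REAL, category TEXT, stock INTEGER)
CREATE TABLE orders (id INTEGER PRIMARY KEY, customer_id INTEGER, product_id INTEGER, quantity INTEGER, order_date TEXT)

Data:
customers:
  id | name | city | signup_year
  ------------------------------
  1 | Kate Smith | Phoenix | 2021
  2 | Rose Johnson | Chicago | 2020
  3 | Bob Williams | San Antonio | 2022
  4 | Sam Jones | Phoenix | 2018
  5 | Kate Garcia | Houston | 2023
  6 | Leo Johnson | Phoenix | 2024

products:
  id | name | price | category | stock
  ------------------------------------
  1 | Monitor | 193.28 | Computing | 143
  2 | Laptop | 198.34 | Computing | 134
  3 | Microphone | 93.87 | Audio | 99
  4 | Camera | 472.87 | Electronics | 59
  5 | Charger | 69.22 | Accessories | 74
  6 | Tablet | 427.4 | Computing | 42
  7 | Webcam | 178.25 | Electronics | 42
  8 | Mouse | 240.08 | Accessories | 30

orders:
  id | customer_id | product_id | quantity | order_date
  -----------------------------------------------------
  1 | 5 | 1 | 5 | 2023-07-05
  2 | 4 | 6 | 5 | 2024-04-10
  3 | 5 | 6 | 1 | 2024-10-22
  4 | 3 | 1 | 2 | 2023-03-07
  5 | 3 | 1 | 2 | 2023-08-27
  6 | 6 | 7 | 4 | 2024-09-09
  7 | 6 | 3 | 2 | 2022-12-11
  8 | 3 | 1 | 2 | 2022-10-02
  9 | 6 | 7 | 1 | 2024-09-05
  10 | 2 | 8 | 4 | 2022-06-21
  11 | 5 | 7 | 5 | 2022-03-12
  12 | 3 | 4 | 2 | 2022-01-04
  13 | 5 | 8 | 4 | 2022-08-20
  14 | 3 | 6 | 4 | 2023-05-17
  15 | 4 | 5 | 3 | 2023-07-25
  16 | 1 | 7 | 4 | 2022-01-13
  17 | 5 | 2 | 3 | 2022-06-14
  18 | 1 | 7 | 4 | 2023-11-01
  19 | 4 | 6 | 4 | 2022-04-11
SELECT product_id, COUNT(DISTINCT customer_id) AS distinct_customer_count FROM orders GROUP BY product_id HAVING COUNT(DISTINCT customer_id) >= 3

Execution result:
product_id | distinct_customer_count
6 | 3
7 | 3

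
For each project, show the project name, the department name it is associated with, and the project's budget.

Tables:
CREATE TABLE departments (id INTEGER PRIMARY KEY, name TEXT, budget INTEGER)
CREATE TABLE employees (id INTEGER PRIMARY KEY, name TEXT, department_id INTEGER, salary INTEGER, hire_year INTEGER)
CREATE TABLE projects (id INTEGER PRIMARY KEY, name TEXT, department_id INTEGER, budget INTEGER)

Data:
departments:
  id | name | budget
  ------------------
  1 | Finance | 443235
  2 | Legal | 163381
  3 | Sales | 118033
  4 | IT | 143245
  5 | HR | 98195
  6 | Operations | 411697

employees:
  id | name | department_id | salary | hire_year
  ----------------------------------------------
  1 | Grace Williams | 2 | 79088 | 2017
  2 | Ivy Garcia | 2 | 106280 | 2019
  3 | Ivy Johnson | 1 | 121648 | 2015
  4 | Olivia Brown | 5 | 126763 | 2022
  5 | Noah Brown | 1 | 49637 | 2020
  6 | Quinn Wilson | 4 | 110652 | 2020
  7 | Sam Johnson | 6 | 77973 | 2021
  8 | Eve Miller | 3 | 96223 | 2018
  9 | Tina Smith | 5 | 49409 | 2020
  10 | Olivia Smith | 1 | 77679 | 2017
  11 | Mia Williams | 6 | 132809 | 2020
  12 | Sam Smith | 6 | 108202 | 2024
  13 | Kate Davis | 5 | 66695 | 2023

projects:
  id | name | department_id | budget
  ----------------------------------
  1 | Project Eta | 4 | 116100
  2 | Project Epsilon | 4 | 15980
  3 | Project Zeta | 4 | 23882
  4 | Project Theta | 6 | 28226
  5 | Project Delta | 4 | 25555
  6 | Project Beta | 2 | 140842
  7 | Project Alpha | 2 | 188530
SELECT c.name, p.name AS department, c.budget FROM projects c JOIN departments p ON c.department_id = p.id

Execution result:
name | department | budget
Project Eta | IT | 116100
Project Epsilon | IT | 15980
Project Zeta | IT | 23882
Project Theta | Operations | 28226
Project Delta | IT | 25555
Project Beta | Legal | 140842
Project Alpha | Legal | 188530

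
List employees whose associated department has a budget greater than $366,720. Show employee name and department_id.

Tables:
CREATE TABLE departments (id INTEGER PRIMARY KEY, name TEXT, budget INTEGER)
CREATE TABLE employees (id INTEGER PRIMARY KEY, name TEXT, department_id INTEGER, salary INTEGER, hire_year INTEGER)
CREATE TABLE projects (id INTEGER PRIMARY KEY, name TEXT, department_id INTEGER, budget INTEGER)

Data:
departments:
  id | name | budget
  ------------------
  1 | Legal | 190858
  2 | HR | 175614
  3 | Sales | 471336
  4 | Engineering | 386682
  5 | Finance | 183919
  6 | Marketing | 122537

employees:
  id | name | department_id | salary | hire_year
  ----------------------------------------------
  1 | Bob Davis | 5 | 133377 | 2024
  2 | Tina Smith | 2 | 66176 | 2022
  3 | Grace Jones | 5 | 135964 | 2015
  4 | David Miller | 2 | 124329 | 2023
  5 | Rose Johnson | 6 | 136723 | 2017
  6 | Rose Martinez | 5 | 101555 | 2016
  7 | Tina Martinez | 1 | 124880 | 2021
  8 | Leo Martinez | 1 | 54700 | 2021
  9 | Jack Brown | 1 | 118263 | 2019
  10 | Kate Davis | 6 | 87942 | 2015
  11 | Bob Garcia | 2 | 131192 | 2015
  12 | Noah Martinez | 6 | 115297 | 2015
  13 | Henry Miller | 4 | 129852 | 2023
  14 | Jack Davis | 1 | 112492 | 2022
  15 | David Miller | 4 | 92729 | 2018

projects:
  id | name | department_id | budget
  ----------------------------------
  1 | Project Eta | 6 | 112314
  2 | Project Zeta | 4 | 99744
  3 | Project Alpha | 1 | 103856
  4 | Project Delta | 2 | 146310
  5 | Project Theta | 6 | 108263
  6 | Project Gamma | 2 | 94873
SELECT name, department_id FROM employees WHERE department_id IN (SELECT id FROM departments WHERE budget > 366720)

Execution result:
name | department_id
Henry Miller | 4
David Miller | 4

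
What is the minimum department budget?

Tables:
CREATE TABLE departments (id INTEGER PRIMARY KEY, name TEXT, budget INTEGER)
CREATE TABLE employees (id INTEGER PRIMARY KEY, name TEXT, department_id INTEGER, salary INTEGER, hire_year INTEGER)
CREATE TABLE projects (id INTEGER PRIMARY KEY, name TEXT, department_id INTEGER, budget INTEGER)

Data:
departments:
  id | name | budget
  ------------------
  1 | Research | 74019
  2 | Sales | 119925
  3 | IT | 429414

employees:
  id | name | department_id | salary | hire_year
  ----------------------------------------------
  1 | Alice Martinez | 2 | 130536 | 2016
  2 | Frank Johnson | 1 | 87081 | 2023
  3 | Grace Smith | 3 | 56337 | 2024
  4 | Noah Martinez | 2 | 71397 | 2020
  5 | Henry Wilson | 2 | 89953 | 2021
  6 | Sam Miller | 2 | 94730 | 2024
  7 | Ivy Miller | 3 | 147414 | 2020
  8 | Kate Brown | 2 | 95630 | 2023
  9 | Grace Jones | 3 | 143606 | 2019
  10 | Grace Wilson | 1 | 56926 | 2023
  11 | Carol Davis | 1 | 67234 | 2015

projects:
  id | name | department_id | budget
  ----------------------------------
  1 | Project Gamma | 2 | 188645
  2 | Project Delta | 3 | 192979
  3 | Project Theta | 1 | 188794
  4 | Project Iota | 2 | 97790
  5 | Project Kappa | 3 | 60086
SELECT MIN(budget) FROM departments

Execution result:
74019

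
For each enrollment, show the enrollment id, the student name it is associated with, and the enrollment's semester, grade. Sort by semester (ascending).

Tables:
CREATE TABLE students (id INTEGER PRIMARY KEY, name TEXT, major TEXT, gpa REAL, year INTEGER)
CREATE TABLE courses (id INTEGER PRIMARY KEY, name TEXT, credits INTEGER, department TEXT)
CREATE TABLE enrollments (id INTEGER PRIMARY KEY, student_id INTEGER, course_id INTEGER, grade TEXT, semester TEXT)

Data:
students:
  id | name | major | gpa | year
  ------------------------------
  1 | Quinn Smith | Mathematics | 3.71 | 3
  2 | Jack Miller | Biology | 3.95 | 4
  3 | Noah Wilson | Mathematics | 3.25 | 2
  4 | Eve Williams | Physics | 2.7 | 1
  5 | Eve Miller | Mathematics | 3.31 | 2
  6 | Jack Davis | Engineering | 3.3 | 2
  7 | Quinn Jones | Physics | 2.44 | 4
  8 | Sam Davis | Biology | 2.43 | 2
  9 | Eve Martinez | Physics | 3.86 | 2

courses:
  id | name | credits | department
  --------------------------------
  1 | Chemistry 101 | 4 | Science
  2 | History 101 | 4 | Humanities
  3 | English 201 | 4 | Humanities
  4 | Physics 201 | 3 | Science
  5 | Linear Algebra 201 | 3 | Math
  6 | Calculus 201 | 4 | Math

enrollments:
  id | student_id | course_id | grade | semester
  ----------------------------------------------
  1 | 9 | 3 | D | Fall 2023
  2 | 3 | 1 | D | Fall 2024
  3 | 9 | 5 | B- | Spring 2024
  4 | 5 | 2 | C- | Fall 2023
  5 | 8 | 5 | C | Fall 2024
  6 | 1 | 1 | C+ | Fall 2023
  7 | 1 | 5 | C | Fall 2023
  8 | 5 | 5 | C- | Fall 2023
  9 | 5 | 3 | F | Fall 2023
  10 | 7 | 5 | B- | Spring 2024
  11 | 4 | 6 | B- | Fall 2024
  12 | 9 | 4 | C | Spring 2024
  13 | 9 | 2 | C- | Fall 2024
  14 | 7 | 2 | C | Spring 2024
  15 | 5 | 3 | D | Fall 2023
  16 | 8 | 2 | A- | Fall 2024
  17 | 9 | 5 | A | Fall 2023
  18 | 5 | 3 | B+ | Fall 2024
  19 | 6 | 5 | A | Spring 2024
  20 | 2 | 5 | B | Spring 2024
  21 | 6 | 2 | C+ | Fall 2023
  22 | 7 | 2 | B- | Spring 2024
SELECT c.id, p.name AS student, c.semester, c.grade FROM enrollments c JOIN students p ON c.student_id = p.id ORDER BY c.semester ASC

Execution result:
id | student | semester | grade
1 | Eve Martinez | Fall 2023 | D
4 | Eve Miller | Fall 2023 | C-
6 | Quinn Smith | Fall 2023 | C+
7 | Quinn Smith | Fall 2023 | C
8 | Eve Miller | Fall 2023 | C-
9 | Eve Miller | Fall 2023 | F
15 | Eve Miller | Fall 2023 | D
17 | Eve Martinez | Fall 2023 | A
21 | Jack Davis | Fall 2023 | C+
2 | Noah Wilson | Fall 2024 | D
5 | Sam Davis | Fall 2024 | C
11 | Eve Williams | Fall 2024 | B-
13 | Eve Martinez | Fall 2024 | C-
16 | Sam Davis | Fall 2024 | A-
18 | Eve Miller | Fall 2024 | B+
3 | Eve Martinez | Spring 2024 | B-
10 | Quinn Jones | Spring 2024 | B-
12 | Eve Martinez | Spring 2024 | C
14 | Quinn Jones | Spring 2024 | C
19 | Jack Davis | Spring 2024 | A
20 | Jack Miller | Spring 2024 | B
22 | Quinn Jones | Spring 2024 | B-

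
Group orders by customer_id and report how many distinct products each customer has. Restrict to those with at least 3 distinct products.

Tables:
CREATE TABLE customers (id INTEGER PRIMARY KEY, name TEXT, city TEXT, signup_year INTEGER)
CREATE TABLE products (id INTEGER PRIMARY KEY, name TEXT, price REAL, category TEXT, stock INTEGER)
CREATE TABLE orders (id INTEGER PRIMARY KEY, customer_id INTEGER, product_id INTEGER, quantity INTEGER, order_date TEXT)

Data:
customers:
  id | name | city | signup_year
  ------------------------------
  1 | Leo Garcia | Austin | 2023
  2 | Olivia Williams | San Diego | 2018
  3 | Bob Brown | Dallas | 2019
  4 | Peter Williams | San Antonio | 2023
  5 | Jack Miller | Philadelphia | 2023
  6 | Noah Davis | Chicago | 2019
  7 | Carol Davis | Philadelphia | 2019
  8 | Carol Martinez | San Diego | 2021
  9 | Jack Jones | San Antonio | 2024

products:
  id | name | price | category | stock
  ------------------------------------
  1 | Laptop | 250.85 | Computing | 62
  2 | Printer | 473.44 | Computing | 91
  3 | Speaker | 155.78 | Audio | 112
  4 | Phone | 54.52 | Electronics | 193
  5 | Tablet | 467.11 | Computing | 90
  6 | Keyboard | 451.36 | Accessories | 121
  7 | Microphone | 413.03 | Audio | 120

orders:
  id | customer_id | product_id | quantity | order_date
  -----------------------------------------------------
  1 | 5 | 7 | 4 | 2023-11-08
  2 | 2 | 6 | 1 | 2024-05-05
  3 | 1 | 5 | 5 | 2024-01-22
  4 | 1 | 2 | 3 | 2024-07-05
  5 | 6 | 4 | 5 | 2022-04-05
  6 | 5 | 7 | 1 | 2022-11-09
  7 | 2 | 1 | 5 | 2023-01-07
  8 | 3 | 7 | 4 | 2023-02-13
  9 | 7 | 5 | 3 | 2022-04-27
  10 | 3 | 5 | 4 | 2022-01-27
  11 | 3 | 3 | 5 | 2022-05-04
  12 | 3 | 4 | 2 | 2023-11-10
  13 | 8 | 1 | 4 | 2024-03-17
SELECT customer_id, COUNT(DISTINCT product_id) AS distinct_product_count FROM orders GROUP BY customer_id HAVING COUNT(DISTINCT product_id) >= 3

Execution result:
customer_id | distinct_product_count
3 | 4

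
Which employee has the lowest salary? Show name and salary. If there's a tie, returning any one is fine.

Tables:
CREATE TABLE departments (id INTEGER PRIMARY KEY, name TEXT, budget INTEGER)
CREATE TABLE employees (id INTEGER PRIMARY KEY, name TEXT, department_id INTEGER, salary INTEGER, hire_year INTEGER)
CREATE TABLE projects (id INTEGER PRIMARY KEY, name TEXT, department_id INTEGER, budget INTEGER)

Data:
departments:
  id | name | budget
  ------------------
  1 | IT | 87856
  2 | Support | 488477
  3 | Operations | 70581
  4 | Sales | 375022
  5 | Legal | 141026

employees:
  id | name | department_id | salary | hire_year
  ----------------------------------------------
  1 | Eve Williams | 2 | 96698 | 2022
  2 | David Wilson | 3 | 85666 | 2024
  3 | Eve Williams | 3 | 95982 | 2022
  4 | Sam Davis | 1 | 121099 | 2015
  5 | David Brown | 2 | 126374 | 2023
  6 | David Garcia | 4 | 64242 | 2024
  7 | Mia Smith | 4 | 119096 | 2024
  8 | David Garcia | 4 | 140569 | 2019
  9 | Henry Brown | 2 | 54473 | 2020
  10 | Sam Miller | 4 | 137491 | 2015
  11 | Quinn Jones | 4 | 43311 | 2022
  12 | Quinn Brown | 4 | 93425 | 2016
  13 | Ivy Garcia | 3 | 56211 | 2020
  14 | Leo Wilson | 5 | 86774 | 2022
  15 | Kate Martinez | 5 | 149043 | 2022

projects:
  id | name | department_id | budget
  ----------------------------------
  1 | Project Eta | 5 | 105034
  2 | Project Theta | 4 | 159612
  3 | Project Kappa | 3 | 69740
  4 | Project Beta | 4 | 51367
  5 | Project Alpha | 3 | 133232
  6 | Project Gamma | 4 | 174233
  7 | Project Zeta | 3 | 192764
SELECT name, salary FROM employees ORDER BY salary ASC LIMIT 1

Execution result:
name | salary
Quinn Jones | 43311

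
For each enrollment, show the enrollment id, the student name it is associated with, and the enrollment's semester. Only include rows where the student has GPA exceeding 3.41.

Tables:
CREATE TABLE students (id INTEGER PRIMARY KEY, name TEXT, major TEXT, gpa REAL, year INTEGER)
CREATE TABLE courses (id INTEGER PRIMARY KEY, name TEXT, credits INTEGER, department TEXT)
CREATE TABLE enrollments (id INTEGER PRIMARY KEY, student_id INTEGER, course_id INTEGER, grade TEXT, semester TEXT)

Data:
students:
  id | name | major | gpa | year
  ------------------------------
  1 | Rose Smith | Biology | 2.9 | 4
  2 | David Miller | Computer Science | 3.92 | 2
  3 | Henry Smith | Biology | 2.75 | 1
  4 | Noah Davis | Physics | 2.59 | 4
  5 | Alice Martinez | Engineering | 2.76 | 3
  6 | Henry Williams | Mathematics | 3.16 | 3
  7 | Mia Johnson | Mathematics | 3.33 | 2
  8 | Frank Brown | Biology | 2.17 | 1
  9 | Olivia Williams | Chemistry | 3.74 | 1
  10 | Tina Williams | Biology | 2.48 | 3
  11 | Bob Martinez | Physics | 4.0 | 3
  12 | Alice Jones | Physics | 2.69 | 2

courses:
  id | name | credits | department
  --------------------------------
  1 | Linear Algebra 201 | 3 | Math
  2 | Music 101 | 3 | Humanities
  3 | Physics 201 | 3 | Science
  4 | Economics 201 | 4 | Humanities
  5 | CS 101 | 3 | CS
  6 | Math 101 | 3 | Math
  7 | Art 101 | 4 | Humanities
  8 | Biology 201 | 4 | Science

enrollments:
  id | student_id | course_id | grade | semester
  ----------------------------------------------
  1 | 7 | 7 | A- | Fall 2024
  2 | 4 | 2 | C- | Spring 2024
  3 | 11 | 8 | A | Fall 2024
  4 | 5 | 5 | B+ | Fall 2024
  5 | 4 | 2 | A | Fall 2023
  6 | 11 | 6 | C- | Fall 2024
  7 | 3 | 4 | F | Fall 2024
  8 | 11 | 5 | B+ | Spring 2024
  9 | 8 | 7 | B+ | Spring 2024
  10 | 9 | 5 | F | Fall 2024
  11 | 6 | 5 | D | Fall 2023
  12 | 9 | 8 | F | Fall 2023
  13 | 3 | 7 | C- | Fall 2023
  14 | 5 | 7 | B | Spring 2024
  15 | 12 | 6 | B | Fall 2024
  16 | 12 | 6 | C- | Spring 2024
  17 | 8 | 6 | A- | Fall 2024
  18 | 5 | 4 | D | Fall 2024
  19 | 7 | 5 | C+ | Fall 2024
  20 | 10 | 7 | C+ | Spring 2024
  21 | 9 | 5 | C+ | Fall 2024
SELECT c.id, p.name AS student, c.semester FROM enrollments c JOIN students p ON c.student_id = p.id WHERE p.gpa > 3.41

Execution result:
id | student | semester
3 | Bob Martinez | Fall 2024
6 | Bob Martinez | Fall 2024
8 | Bob Martinez | Spring 2024
10 | Olivia Williams | Fall 2024
12 | Olivia Williams | Fall 2023
21 | Olivia Williams | Fall 2024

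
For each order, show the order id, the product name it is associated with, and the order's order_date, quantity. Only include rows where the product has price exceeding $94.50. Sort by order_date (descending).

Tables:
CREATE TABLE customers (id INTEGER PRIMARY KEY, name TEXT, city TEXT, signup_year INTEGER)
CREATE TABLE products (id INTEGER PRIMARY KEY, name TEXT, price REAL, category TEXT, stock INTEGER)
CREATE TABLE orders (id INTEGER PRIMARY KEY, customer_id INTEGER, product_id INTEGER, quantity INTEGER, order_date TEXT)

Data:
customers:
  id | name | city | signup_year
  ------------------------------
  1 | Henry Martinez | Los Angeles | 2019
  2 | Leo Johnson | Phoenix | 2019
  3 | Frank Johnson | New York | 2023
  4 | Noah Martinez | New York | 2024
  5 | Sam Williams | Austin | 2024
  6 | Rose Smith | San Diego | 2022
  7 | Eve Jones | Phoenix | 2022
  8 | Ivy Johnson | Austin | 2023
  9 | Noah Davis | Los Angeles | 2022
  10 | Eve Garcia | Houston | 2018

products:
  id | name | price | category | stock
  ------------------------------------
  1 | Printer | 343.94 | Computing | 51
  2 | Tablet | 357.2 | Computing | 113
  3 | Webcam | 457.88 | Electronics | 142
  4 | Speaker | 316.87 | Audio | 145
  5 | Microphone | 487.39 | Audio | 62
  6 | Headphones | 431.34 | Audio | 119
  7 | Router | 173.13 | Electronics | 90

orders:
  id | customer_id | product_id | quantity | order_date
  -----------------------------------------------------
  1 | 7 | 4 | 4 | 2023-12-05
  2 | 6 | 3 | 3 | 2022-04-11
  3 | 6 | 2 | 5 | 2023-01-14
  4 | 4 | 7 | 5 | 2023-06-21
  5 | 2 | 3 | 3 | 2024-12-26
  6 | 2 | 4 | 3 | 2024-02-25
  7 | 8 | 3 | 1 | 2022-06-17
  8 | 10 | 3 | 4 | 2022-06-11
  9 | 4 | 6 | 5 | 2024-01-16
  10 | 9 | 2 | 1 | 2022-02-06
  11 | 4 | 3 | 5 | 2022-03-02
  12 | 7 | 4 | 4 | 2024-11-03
SELECT c.id, p.name AS product, c.order_date, c.quantity FROM orders c JOIN products p ON c.product_id = p.id WHERE p.price > 94.5 ORDER BY c.order_date DESC

Execution result:
id | product | order_date | quantity
5 | Webcam | 2024-12-26 | 3
12 | Speaker | 2024-11-03 | 4
6 | Speaker | 2024-02-25 | 3
9 | Headphones | 2024-01-16 | 5
1 | Speaker | 2023-12-05 | 4
4 | Router | 2023-06-21 | 5
3 | Tablet | 2023-01-14 | 5
7 | Webcam | 2022-06-17 | 1
8 | Webcam | 2022-06-11 | 4
2 | Webcam | 2022-04-11 | 3
11 | Webcam | 2022-03-02 | 5
10 | Tablet | 2022-02-06 | 1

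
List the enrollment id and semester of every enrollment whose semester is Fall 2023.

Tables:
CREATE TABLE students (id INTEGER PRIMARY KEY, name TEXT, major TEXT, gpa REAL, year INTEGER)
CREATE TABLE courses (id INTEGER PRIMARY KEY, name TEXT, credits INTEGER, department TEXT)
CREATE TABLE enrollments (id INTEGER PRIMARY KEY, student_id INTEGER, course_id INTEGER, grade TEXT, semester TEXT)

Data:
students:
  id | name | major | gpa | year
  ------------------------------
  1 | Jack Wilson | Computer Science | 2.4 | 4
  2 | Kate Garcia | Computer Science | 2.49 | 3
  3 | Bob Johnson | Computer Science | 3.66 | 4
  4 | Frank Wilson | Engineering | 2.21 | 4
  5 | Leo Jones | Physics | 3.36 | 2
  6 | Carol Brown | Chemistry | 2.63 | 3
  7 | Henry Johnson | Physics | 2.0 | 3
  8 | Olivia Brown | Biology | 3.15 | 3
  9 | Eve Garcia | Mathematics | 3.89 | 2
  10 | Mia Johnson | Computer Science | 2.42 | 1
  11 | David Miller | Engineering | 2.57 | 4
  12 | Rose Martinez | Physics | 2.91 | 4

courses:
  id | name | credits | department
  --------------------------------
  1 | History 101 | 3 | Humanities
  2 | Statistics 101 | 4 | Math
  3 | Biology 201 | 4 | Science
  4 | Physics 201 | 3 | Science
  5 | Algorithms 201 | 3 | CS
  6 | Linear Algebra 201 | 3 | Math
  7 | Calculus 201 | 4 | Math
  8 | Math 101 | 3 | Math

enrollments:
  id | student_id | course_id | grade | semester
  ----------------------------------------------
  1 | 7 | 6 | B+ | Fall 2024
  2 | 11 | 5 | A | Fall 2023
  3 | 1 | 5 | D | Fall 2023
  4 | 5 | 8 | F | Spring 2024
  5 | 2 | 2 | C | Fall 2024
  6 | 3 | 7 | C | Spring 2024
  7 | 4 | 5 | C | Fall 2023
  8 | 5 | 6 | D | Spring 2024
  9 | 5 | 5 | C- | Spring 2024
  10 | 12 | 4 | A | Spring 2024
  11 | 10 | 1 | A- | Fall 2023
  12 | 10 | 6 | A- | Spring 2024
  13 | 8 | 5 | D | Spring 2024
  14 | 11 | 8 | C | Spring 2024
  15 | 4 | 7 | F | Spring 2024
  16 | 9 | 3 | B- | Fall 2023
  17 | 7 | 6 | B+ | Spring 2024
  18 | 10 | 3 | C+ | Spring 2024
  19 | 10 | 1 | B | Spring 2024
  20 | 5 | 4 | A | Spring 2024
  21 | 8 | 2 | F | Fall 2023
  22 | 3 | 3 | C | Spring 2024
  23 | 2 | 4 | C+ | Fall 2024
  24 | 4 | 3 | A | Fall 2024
SELECT id, semester FROM enrollments WHERE semester = 'Fall 2023'

Execution result:
id | semester
2 | Fall 2023
3 | Fall 2023
7 | Fall 2023
11 | Fall 2023
16 | Fall 2023
21 | Fall 2023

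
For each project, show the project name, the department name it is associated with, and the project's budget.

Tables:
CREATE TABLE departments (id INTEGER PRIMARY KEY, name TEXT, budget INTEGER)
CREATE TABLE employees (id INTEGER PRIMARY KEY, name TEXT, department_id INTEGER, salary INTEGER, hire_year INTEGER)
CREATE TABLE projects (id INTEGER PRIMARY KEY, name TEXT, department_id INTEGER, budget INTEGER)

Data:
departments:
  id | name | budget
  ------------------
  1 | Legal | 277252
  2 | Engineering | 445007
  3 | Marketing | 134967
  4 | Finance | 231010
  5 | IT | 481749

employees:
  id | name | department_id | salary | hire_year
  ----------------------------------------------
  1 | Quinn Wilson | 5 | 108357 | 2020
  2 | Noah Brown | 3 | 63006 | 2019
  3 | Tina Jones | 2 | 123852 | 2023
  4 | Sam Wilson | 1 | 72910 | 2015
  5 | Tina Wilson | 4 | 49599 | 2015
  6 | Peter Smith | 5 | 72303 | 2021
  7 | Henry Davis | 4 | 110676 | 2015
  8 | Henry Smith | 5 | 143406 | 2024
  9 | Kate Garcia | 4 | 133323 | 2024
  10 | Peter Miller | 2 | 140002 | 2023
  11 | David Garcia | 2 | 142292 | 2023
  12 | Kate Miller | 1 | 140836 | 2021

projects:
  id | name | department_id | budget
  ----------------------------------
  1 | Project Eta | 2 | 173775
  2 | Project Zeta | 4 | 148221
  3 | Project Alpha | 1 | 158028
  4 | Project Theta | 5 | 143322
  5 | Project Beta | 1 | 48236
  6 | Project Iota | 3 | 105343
SELECT c.name, p.name AS department, c.budget FROM projects c JOIN departments p ON c.department_id = p.id

Execution result:
name | department | budget
Project Eta | Engineering | 173775
Project Zeta | Finance | 148221
Project Alpha | Legal | 158028
Project Theta | IT | 143322
Project Beta | Legal | 48236
Project Iota | Marketing | 105343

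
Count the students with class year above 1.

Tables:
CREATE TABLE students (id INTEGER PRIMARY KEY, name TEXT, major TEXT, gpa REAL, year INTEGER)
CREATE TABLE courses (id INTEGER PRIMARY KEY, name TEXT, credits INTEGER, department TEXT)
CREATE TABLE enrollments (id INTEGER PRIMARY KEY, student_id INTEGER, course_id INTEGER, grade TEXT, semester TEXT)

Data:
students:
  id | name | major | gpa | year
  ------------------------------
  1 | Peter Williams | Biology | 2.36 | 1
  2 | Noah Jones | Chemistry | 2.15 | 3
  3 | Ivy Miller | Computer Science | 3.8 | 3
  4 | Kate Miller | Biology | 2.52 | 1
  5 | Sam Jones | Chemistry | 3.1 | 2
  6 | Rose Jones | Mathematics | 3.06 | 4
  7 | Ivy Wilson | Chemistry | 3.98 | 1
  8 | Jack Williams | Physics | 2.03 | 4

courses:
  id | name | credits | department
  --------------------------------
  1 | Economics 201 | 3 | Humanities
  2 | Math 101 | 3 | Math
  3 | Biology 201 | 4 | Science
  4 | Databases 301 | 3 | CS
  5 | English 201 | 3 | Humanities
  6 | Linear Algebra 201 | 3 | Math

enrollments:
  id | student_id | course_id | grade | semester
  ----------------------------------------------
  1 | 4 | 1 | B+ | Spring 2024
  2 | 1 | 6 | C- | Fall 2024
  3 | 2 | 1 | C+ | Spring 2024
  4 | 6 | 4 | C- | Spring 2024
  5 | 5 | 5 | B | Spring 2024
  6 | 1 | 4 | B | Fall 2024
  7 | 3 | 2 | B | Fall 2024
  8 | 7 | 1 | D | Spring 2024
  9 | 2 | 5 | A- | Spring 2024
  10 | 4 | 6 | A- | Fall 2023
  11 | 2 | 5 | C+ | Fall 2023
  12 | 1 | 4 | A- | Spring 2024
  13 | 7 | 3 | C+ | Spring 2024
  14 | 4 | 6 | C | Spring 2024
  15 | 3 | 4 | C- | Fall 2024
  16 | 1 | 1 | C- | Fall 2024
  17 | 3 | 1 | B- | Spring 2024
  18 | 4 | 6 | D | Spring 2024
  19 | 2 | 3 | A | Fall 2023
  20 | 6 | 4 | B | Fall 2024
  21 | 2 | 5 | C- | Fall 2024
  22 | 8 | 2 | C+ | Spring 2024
SELECT COUNT(*) FROM students WHERE year > 1

Execution result:
5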